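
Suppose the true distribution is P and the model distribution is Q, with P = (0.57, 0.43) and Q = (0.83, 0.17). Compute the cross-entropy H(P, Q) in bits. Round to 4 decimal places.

1.2525 bits

H(P,Q) = −Σ p·log₂ q.
  −0.57·log₂(0.83) = 0.15323
  −0.43·log₂(0.17) = 1.09925
H(P,Q) = 1.2525 bits.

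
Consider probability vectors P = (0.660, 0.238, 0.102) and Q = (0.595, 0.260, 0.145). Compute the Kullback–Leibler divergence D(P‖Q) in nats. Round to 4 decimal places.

D(P‖Q) = Σ p·ln(p/q).
  0.660·ln(0.660/0.595) = 0.06843
  0.238·ln(0.238/0.260) = -0.02104
  0.102·ln(0.102/0.145) = -0.03588
D(P‖Q) = 0.0115 nats.

0.0115 nats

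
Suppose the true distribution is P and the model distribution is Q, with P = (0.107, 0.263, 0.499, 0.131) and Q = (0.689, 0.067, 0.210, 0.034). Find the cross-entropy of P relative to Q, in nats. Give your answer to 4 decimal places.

1.9725 nats

H(P,Q) = −Σ p·ln q.
  −0.107·ln(0.689) = 0.03986
  −0.263·ln(0.067) = 0.71091
  −0.499·ln(0.210) = 0.77876
  −0.131·ln(0.034) = 0.44296
H(P,Q) = 1.9725 nats.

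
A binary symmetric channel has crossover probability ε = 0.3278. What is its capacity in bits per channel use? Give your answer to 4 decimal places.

0.0873 bits

Binary symmetric channel: C = 1 − h₂(ε) where h₂ is the binary entropy function.
h₂(0.3278) = −0.3278·log₂0.3278 − 0.6722·log₂0.6722 = 0.9127.
C = 1 − 0.9127 = 0.0873 bits per channel use.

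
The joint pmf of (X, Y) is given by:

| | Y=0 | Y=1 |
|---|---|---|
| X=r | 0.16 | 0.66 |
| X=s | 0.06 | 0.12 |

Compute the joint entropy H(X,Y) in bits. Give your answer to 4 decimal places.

H(X,Y) = −Σ p(x,y)·log₂ p(x,y) over all 4 cells.
  cell (r,0): −0.16·log₂0.16 = 0.42302
  cell (r,1): −0.66·log₂0.66 = 0.39564
  cell (s,0): −0.06·log₂0.06 = 0.24353
  cell (s,1): −0.12·log₂0.12 = 0.36707
Sum = 1.4293 bits.

1.4293 bits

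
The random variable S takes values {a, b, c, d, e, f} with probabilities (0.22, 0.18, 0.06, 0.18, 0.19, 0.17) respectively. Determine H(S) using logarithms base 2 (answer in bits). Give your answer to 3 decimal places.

H(S) = −Σ p·log₂ p.
  −(0.22)·log₂(0.22) = 0.4806
  −(0.18)·log₂(0.18) = 0.4453
  −(0.06)·log₂(0.06) = 0.2435
  −(0.18)·log₂(0.18) = 0.4453
  −(0.19)·log₂(0.19) = 0.4552
  −(0.17)·log₂(0.17) = 0.4346
Sum: 0.4806 + 0.4453 + 0.2435 + 0.4453 + 0.4552 + 0.4346 = 2.505 bits.

2.505 bits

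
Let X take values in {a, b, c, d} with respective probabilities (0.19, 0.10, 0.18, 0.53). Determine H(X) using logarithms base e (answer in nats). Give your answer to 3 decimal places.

1.191 nats

H(X) = −Σ p·ln p.
  −(0.19)·ln(0.19) = 0.3155
  −(0.10)·ln(0.10) = 0.2303
  −(0.18)·ln(0.18) = 0.3087
  −(0.53)·ln(0.53) = 0.3365
Sum: 0.3155 + 0.2303 + 0.3087 + 0.3365 = 1.191 nats.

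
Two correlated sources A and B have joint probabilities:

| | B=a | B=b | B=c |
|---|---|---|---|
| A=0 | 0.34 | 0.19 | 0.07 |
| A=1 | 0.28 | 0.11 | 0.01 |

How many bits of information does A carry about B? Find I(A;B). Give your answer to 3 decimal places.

0.027 bits

Marginals: p(A) = (0.6000, 0.4000), p(B) = (0.6200, 0.3000, 0.0800).
I(A;B) = H(A) + H(B) − H(A,B).
H(A) = 0.9710, H(B) = 1.2402, H(A,B) = 2.1839.
I(A;B) = 0.9710 + 1.2402 − 2.1839 = 0.027 bits.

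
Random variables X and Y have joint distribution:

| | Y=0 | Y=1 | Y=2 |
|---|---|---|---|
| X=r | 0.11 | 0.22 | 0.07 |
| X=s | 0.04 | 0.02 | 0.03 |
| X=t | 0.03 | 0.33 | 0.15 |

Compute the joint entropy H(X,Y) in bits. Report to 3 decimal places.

H(X,Y) = −Σ p(x,y)·log₂ p(x,y) over all 9 cells.
  cell (r,0): −0.11·log₂0.11 = 0.3503
  cell (r,1): −0.22·log₂0.22 = 0.4806
  cell (r,2): −0.07·log₂0.07 = 0.2686
  cell (s,0): −0.04·log₂0.04 = 0.1858
  cell (s,1): −0.02·log₂0.02 = 0.1129
  cell (s,2): −0.03·log₂0.03 = 0.1518
  cell (t,0): −0.03·log₂0.03 = 0.1518
  cell (t,1): −0.33·log₂0.33 = 0.5278
  cell (t,2): −0.15·log₂0.15 = 0.4105
Sum = 2.640 bits.

2.640 bits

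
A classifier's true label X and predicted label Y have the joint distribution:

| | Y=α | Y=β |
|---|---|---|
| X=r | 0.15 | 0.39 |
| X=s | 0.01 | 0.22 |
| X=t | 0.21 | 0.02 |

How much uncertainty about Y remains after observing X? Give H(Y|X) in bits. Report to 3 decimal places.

0.618 bits

Marginals: p(X) = (0.5400, 0.2300, 0.2300), p(Y) = (0.3700, 0.6300).
H(Y|X) = Σ p(X) · H(Y|X=·).
  X=r: p=0.5400, H(Y|X=r) = 0.8524
  X=s: p=0.2300, H(Y|X=s) = 0.2580
  X=t: p=0.2300, H(Y|X=t) = 0.4262
Weighted sum = 0.618 bits.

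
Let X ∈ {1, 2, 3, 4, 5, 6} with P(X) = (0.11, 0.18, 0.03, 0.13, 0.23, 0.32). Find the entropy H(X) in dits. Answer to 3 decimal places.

H(X) = −Σ p·log₁₀ p.
  −(0.11)·log₁₀(0.11) = 0.1054
  −(0.18)·log₁₀(0.18) = 0.1341
  −(0.03)·log₁₀(0.03) = 0.0457
  −(0.13)·log₁₀(0.13) = 0.1152
  −(0.23)·log₁₀(0.23) = 0.1468
  −(0.32)·log₁₀(0.32) = 0.1584
Sum: 0.1054 + 0.1341 + 0.0457 + 0.1152 + 0.1468 + 0.1584 = 0.706 dits.

0.706 dits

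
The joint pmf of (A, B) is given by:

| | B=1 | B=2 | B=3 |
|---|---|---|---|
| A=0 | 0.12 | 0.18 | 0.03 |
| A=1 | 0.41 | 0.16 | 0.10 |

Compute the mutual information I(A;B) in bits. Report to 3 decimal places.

0.065 bits

Marginals: p(A) = (0.3300, 0.6700), p(B) = (0.5300, 0.3400, 0.1300).
I(A;B) = H(A) + H(B) − H(A,B).
H(A) = 0.9149, H(B) = 1.3973, H(A,B) = 2.2467.
I(A;B) = 0.9149 + 1.3973 − 2.2467 = 0.065 bits.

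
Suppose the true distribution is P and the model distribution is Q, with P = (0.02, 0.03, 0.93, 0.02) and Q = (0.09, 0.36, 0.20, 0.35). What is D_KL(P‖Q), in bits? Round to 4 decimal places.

D(P‖Q) = Σ p·log₂(p/q).
  0.02·log₂(0.02/0.09) = -0.04340
  0.03·log₂(0.03/0.36) = -0.10755
  0.93·log₂(0.93/0.20) = 2.06202
  0.02·log₂(0.02/0.35) = -0.08259
D(P‖Q) = 1.8285 bits.

1.8285 bits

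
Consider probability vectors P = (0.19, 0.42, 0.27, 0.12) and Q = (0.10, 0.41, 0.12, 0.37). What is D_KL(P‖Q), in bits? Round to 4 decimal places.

D(P‖Q) = Σ p·log₂(p/q).
  0.19·log₂(0.19/0.10) = 0.17594
  0.42·log₂(0.42/0.41) = 0.01460
  0.27·log₂(0.27/0.12) = 0.31588
  0.12·log₂(0.12/0.37) = -0.19494
D(P‖Q) = 0.3115 bits.

0.3115 bits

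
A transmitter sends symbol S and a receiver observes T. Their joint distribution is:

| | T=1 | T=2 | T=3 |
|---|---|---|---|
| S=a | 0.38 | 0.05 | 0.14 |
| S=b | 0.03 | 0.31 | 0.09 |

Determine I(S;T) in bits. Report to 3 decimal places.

0.400 bits

Marginals: p(S) = (0.5700, 0.4300), p(T) = (0.4100, 0.3600, 0.2300).
I(S;T) = H(S) + H(T) − H(S,T).
H(S) = 0.9858, H(T) = 1.5457, H(S,T) = 2.1319.
I(S;T) = 0.9858 + 1.5457 − 2.1319 = 0.400 bits.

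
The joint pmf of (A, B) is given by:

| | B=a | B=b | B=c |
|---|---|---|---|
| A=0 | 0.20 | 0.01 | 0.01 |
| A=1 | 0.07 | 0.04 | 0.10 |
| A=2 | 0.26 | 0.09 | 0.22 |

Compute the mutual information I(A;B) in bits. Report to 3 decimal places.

Marginals: p(A) = (0.2200, 0.2100, 0.5700), p(B) = (0.5300, 0.1400, 0.3300).
I(A;B) = H(A) + H(B) − H(A,B).
H(A) = 1.4156, H(B) = 1.4104, H(A,B) = 2.6823.
I(A;B) = 1.4156 + 1.4104 − 2.6823 = 0.144 bits.

0.144 bits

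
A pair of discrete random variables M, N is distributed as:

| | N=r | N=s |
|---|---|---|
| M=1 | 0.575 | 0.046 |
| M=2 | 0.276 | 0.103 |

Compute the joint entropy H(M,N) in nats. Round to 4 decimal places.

1.0493 nats

H(M,N) = −Σ p(x,y)·ln p(x,y) over all 4 cells.
  cell (1,r): −0.575·ln0.575 = 0.31820
  cell (1,s): −0.046·ln0.046 = 0.14164
  cell (2,r): −0.276·ln0.276 = 0.35531
  cell (2,s): −0.103·ln0.103 = 0.23412
Sum = 1.0493 nats.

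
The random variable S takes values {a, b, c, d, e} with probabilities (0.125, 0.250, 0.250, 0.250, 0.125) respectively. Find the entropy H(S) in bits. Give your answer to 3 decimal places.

2.250 bits

H(S) = −Σ p·log₂ p.
  −(0.125)·log₂(0.125) = 0.3750
  −(0.250)·log₂(0.250) = 0.5000
  −(0.250)·log₂(0.250) = 0.5000
  −(0.250)·log₂(0.250) = 0.5000
  −(0.125)·log₂(0.125) = 0.3750
Sum: 0.3750 + 0.5000 + 0.5000 + 0.5000 + 0.3750 = 2.250 bits.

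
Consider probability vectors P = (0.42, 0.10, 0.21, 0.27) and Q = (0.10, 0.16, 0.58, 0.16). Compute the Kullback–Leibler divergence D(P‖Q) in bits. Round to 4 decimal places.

D(P‖Q) = Σ p·log₂(p/q).
  0.42·log₂(0.42/0.10) = 0.86956
  0.10·log₂(0.10/0.16) = -0.06781
  0.21·log₂(0.21/0.58) = -0.30779
  0.27·log₂(0.27/0.16) = 0.20382
D(P‖Q) = 0.6978 bits.

0.6978 bits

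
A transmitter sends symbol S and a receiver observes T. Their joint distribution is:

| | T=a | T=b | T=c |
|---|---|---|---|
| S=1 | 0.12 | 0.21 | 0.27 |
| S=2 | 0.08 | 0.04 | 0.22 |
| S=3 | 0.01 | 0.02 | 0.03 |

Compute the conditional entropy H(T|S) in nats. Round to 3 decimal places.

Marginals: p(S) = (0.6000, 0.3400, 0.0600), p(T) = (0.2100, 0.2700, 0.5200).
H(T|S) = Σ p(S) · H(T|S=·).
  S=1: p=0.6000, H(T|S=1) = 1.0487
  S=2: p=0.3400, H(T|S=2) = 0.8739
  S=3: p=0.0600, H(T|S=3) = 1.0114
Weighted sum = 0.987 nats.

0.987 nats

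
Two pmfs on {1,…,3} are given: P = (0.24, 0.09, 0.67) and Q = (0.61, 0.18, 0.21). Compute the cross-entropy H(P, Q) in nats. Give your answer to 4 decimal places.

H(P,Q) = −Σ p·ln q.
  −0.24·ln(0.61) = 0.11863
  −0.09·ln(0.18) = 0.15433
  −0.67·ln(0.21) = 1.04563
H(P,Q) = 1.3186 nats.

1.3186 nats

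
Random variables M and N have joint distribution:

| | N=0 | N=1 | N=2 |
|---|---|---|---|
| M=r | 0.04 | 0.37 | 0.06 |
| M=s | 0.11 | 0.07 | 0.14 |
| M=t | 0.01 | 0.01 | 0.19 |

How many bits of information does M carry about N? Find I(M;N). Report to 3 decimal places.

Marginals: p(M) = (0.4700, 0.3200, 0.2100), p(N) = (0.1600, 0.4500, 0.3900).
I(M;N) = H(M) + H(N) − H(M,N).
H(M) = 1.5108, H(N) = 1.4712, H(M,N) = 2.5641.
I(M;N) = 1.5108 + 1.4712 − 2.5641 = 0.418 bits.

0.418 bits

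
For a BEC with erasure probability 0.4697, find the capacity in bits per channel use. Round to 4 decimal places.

0.5303 bits

Binary erasure channel: capacity C = 1 − ε.
C = 1 − 0.4697 = 0.5303 bits per channel use.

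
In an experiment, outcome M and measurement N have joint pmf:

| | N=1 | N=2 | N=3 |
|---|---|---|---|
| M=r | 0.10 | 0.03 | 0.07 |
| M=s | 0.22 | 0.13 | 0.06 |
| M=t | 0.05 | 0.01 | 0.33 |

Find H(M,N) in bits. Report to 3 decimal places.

H(M,N) = −Σ p(x,y)·log₂ p(x,y) over all 9 cells.
  cell (r,1): −0.10·log₂0.10 = 0.3322
  cell (r,2): −0.03·log₂0.03 = 0.1518
  cell (r,3): −0.07·log₂0.07 = 0.2686
  cell (s,1): −0.22·log₂0.22 = 0.4806
  cell (s,2): −0.13·log₂0.13 = 0.3826
  cell (s,3): −0.06·log₂0.06 = 0.2435
  cell (t,1): −0.05·log₂0.05 = 0.2161
  cell (t,2): −0.01·log₂0.01 = 0.0664
  cell (t,3): −0.33·log₂0.33 = 0.5278
Sum = 2.670 bits.

2.670 bits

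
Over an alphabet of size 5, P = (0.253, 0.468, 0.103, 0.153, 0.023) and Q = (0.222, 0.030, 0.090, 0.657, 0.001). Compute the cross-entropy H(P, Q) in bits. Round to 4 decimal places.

H(P,Q) = −Σ p·log₂ q.
  −0.253·log₂(0.222) = 0.54936
  −0.468·log₂(0.030) = 2.36756
  −0.103·log₂(0.090) = 0.35781
  −0.153·log₂(0.657) = 0.09272
  −0.023·log₂(0.001) = 0.22921
H(P,Q) = 3.5967 bits.

3.5967 bits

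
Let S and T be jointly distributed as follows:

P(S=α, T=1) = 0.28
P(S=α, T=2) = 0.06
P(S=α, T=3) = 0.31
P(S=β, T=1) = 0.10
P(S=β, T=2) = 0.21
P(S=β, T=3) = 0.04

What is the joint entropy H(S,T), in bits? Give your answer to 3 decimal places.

2.272 bits

H(S,T) = −Σ p(x,y)·log₂ p(x,y) over all 6 cells.
  cell (α,1): −0.28·log₂0.28 = 0.5142
  cell (α,2): −0.06·log₂0.06 = 0.2435
  cell (α,3): −0.31·log₂0.31 = 0.5238
  cell (β,1): −0.10·log₂0.10 = 0.3322
  cell (β,2): −0.21·log₂0.21 = 0.4728
  cell (β,3): −0.04·log₂0.04 = 0.1858
Sum = 2.272 bits.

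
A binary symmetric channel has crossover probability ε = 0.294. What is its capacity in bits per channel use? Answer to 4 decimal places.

Binary symmetric channel: C = 1 − h₂(ε) where h₂ is the binary entropy function.
h₂(0.294) = −0.294·log₂0.294 − 0.706·log₂0.706 = 0.8738.
C = 1 − 0.8738 = 0.1262 bits per channel use.

0.1262 bits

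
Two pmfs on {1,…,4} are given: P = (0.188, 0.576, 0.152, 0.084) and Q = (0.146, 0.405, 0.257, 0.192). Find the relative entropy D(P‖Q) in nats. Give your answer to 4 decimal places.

0.1011 nats

D(P‖Q) = Σ p·ln(p/q).
  0.188·ln(0.188/0.146) = 0.04753
  0.576·ln(0.576/0.405) = 0.20288
  0.152·ln(0.152/0.257) = -0.07983
  0.084·ln(0.084/0.192) = -0.06944
D(P‖Q) = 0.1011 nats.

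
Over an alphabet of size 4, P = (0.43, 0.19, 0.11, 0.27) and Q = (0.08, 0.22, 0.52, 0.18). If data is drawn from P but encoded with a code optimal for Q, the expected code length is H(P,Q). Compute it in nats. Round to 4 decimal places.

1.9087 nats

H(P,Q) = −Σ p·ln q.
  −0.43·ln(0.08) = 1.08606
  −0.19·ln(0.22) = 0.28768
  −0.11·ln(0.52) = 0.07193
  −0.27·ln(0.18) = 0.46300
H(P,Q) = 1.9087 nats.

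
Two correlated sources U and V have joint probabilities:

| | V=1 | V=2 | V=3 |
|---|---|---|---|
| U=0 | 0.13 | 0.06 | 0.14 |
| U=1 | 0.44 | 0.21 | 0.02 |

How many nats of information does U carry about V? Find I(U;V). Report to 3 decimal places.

0.125 nats

Marginals: p(U) = (0.3300, 0.6700), p(V) = (0.5700, 0.2700, 0.1600).
I(U;V) = Σ p(x,y)·ln[p(x,y)/(p(x)p(y))].
  (0,1): 0.13·ln(0.6911) = -0.0480
  (0,2): 0.06·ln(0.6734) = -0.0237
  (0,3): 0.14·ln(2.6515) = 0.1365
  (1,1): 0.44·ln(1.1521) = 0.0623
  (1,2): 0.21·ln(1.1609) = 0.0313
  (1,3): 0.02·ln(0.1866) = -0.0336
Sum = 0.125 nats.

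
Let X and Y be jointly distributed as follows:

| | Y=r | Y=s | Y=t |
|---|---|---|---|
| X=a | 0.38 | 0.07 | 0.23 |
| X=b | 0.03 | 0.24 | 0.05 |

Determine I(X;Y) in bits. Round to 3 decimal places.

Marginals: p(X) = (0.6800, 0.3200), p(Y) = (0.4100, 0.3100, 0.2800).
I(X;Y) = Σ p(x,y)·log₂[p(x,y)/(p(x)p(y))].
  (a,r): 0.38·log₂(1.3630) = 0.1698
  (a,s): 0.07·log₂(0.3321) = -0.1113
  (a,t): 0.23·log₂(1.2080) = 0.0627
  (b,r): 0.03·log₂(0.2287) = -0.0639
  (b,s): 0.24·log₂(2.4194) = 0.3059
  (b,t): 0.05·log₂(0.5580) = -0.0421
Sum = 0.321 bits.

0.321 bits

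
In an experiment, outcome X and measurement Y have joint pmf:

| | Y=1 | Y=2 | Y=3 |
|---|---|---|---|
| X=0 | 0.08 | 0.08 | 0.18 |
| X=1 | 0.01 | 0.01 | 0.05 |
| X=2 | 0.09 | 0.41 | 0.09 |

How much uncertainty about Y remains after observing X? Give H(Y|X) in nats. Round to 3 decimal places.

0.889 nats

Marginals: p(X) = (0.3400, 0.0700, 0.5900), p(Y) = (0.1800, 0.5000, 0.3200).
H(Y|X) = Σ p(X) · H(Y|X=·).
  X=0: p=0.3400, H(Y|X=0) = 1.0176
  X=1: p=0.0700, H(Y|X=1) = 0.7963
  X=2: p=0.5900, H(Y|X=2) = 0.8266
Weighted sum = 0.889 nats.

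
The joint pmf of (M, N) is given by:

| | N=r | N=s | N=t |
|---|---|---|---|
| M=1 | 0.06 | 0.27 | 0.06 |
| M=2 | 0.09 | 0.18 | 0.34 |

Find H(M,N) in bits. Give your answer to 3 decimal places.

H(M,N) = −Σ p(x,y)·log₂ p(x,y) over all 6 cells.
  cell (1,r): −0.06·log₂0.06 = 0.2435
  cell (1,s): −0.27·log₂0.27 = 0.5100
  cell (1,t): −0.06·log₂0.06 = 0.2435
  cell (2,r): −0.09·log₂0.09 = 0.3127
  cell (2,s): −0.18·log₂0.18 = 0.4453
  cell (2,t): −0.34·log₂0.34 = 0.5292
Sum = 2.284 bits.

2.284 bits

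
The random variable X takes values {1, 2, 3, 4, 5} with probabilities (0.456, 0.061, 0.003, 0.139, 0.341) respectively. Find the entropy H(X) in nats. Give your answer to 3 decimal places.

1.187 nats

H(X) = −Σ p·ln p.
  −(0.456)·ln(0.456) = 0.3581
  −(0.061)·ln(0.061) = 0.1706
  −(0.003)·ln(0.003) = 0.0174
  −(0.139)·ln(0.139) = 0.2743
  −(0.341)·ln(0.341) = 0.3669
Sum: 0.3581 + 0.1706 + 0.0174 + 0.2743 + 0.3669 = 1.187 nats.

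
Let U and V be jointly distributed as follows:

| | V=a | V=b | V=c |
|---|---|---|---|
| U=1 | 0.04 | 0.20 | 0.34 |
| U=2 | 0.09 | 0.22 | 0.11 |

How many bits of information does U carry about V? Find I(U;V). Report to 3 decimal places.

Marginals: p(U) = (0.5800, 0.4200), p(V) = (0.1300, 0.4200, 0.4500).
I(U;V) = H(U) + H(V) − H(U,V).
H(U) = 0.9815, H(V) = 1.4267, H(U,V) = 2.3228.
I(U;V) = 0.9815 + 1.4267 − 2.3228 = 0.085 bits.

0.085 bits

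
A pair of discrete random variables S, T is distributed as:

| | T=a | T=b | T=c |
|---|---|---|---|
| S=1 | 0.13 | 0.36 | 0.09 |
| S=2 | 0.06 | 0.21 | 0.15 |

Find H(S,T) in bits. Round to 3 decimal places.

2.353 bits

H(S,T) = −Σ p(x,y)·log₂ p(x,y) over all 6 cells.
  cell (1,a): −0.13·log₂0.13 = 0.3826
  cell (1,b): −0.36·log₂0.36 = 0.5306
  cell (1,c): −0.09·log₂0.09 = 0.3127
  cell (2,a): −0.06·log₂0.06 = 0.2435
  cell (2,b): −0.21·log₂0.21 = 0.4728
  cell (2,c): −0.15·log₂0.15 = 0.4105
Sum = 2.353 bits.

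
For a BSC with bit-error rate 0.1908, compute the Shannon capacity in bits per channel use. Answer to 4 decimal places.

0.2969 bits

Binary symmetric channel: C = 1 − h₂(ε) where h₂ is the binary entropy function.
h₂(0.1908) = −0.1908·log₂0.1908 − 0.8092·log₂0.8092 = 0.7031.
C = 1 − 0.7031 = 0.2969 bits per channel use.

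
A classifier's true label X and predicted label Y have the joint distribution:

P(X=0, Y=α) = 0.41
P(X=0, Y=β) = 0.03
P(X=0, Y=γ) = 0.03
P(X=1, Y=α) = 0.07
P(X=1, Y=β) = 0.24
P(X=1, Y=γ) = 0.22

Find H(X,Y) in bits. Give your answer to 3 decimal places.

2.074 bits

H(X,Y) = −Σ p(x,y)·log₂ p(x,y) over all 6 cells.
  cell (0,α): −0.41·log₂0.41 = 0.5274
  cell (0,β): −0.03·log₂0.03 = 0.1518
  cell (0,γ): −0.03·log₂0.03 = 0.1518
  cell (1,α): −0.07·log₂0.07 = 0.2686
  cell (1,β): −0.24·log₂0.24 = 0.4941
  cell (1,γ): −0.22·log₂0.22 = 0.4806
Sum = 2.074 bits.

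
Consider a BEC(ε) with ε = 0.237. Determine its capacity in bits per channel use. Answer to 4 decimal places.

Binary erasure channel: capacity C = 1 − ε.
C = 1 − 0.237 = 0.7630 bits per channel use.

0.7630 bits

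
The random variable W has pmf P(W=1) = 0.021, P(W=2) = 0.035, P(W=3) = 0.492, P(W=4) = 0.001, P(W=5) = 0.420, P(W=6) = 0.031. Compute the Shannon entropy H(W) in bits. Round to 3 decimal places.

1.481 bits

H(W) = −Σ p·log₂ p.
  −(0.021)·log₂(0.021) = 0.1170
  −(0.035)·log₂(0.035) = 0.1693
  −(0.492)·log₂(0.492) = 0.5034
  −(0.001)·log₂(0.001) = 0.0100
  −(0.420)·log₂(0.420) = 0.5256
  −(0.031)·log₂(0.031) = 0.1554
Sum: 0.1170 + 0.1693 + 0.5034 + 0.0100 + 0.5256 + 0.1554 = 1.481 bits.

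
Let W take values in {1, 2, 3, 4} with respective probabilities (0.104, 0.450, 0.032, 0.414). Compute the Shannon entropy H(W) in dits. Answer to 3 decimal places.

0.465 dits

H(W) = −Σ p·log₁₀ p.
  −(0.104)·log₁₀(0.104) = 0.1022
  −(0.450)·log₁₀(0.450) = 0.1561
  −(0.032)·log₁₀(0.032) = 0.0478
  −(0.414)·log₁₀(0.414) = 0.1586
Sum: 0.1022 + 0.1561 + 0.0478 + 0.1586 = 0.465 dits.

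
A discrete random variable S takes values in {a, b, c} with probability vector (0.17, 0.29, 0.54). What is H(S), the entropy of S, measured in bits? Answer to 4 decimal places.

H(S) = −Σ p·log₂ p.
  −(0.17)·log₂(0.17) = 0.43459
  −(0.29)·log₂(0.29) = 0.51790
  −(0.54)·log₂(0.54) = 0.48004
Sum: 0.43459 + 0.51790 + 0.48004 = 1.4325 bits.

1.4325 bits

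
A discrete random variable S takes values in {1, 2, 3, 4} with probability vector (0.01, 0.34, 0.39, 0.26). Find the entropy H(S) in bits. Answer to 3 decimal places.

H(S) = −Σ p·log₂ p.
  −(0.01)·log₂(0.01) = 0.0664
  −(0.34)·log₂(0.34) = 0.5292
  −(0.39)·log₂(0.39) = 0.5298
  −(0.26)·log₂(0.26) = 0.5053
Sum: 0.0664 + 0.5292 + 0.5298 + 0.5053 = 1.631 bits.

1.631 bits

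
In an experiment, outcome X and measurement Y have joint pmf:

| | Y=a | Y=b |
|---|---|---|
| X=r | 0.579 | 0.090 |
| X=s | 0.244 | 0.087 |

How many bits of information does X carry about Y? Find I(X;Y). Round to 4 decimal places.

Marginals: p(X) = (0.6690, 0.3310), p(Y) = (0.8230, 0.1770).
I(X;Y) = Σ p(x,y)·log₂[p(x,y)/(p(x)p(y))].
  (r,a): 0.579·log₂(1.0516) = 0.04203
  (r,b): 0.090·log₂(0.7601) = -0.03562
  (s,a): 0.244·log₂(0.8957) = -0.03878
  (s,b): 0.087·log₂(1.4850) = 0.04963
Sum = 0.0173 bits.

0.0173 bits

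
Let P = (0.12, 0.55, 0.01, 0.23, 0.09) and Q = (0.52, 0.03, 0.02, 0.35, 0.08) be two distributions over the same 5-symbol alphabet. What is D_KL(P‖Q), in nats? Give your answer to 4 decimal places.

1.3309 nats

D(P‖Q) = Σ p·ln(p/q).
  0.12·ln(0.12/0.52) = -0.17596
  0.55·ln(0.55/0.03) = 1.59980
  0.01·ln(0.01/0.02) = -0.00693
  0.23·ln(0.23/0.35) = -0.09657
  0.09·ln(0.09/0.08) = 0.01060
D(P‖Q) = 1.3309 nats.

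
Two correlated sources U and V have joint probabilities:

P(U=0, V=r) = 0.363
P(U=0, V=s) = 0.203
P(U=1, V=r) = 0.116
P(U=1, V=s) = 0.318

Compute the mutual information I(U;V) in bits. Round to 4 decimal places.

0.1023 bits

Marginals: p(U) = (0.5660, 0.4340), p(V) = (0.4790, 0.5210).
I(U;V) = Σ p(x,y)·log₂[p(x,y)/(p(x)p(y))].
  (0,r): 0.363·log₂(1.3389) = 0.15285
  (0,s): 0.203·log₂(0.6884) = -0.10935
  (1,r): 0.116·log₂(0.5580) = -0.09763
  (1,s): 0.318·log₂(1.4064) = 0.15645
Sum = 0.1023 bits.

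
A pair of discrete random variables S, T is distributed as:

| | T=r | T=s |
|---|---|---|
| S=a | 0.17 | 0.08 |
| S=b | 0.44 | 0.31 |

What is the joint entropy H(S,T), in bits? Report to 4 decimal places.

H(S,T) = −Σ p(x,y)·log₂ p(x,y) over all 4 cells.
  cell (a,r): −0.17·log₂0.17 = 0.43459
  cell (a,s): −0.08·log₂0.08 = 0.29151
  cell (b,r): −0.44·log₂0.44 = 0.52115
  cell (b,s): −0.31·log₂0.31 = 0.52379
Sum = 1.7710 bits.

1.7710 bits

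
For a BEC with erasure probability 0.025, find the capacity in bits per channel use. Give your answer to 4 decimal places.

Binary erasure channel: capacity C = 1 − ε.
C = 1 − 0.025 = 0.9750 bits per channel use.

0.9750 bits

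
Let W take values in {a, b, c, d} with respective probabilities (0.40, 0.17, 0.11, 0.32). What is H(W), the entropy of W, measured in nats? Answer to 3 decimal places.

1.275 nats

H(W) = −Σ p·ln p.
  −(0.40)·ln(0.40) = 0.3665
  −(0.17)·ln(0.17) = 0.3012
  −(0.11)·ln(0.11) = 0.2428
  −(0.32)·ln(0.32) = 0.3646
Sum: 0.3665 + 0.3012 + 0.2428 + 0.3646 = 1.275 nats.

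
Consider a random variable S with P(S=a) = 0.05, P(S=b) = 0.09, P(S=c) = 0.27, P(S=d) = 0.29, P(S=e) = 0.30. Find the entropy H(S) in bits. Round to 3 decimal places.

H(S) = −Σ p·log₂ p.
  −(0.05)·log₂(0.05) = 0.2161
  −(0.09)·log₂(0.09) = 0.3127
  −(0.27)·log₂(0.27) = 0.5100
  −(0.29)·log₂(0.29) = 0.5179
  −(0.30)·log₂(0.30) = 0.5211
Sum: 0.2161 + 0.3127 + 0.5100 + 0.5179 + 0.5211 = 2.078 bits.

2.078 bits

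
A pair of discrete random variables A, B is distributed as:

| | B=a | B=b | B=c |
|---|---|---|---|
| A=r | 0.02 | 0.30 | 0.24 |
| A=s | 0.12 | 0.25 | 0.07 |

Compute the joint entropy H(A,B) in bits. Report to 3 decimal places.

H(A,B) = −Σ p(x,y)·log₂ p(x,y) over all 6 cells.
  cell (r,a): −0.02·log₂0.02 = 0.1129
  cell (r,b): −0.30·log₂0.30 = 0.5211
  cell (r,c): −0.24·log₂0.24 = 0.4941
  cell (s,a): −0.12·log₂0.12 = 0.3671
  cell (s,b): −0.25·log₂0.25 = 0.5000
  cell (s,c): −0.07·log₂0.07 = 0.2686
Sum = 2.264 bits.

2.264 bits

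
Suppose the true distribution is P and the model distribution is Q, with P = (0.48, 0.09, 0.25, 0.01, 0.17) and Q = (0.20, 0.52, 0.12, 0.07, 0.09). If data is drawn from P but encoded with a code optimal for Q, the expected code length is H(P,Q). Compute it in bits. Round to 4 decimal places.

H(P,Q) = −Σ p·log₂ q.
  −0.48·log₂(0.20) = 1.11453
  −0.09·log₂(0.52) = 0.08491
  −0.25·log₂(0.12) = 0.76472
  −0.01·log₂(0.07) = 0.03837
  −0.17·log₂(0.09) = 0.59057
H(P,Q) = 2.5931 bits.

2.5931 bits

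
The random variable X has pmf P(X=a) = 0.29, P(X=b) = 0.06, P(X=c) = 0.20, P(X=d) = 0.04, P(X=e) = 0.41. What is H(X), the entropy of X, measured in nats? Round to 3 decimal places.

H(X) = −Σ p·ln p.
  −(0.29)·ln(0.29) = 0.3590
  −(0.06)·ln(0.06) = 0.1688
  −(0.20)·ln(0.20) = 0.3219
  −(0.04)·ln(0.04) = 0.1288
  −(0.41)·ln(0.41) = 0.3656
Sum: 0.3590 + 0.1688 + 0.3219 + 0.1288 + 0.3656 = 1.344 nats.

1.344 nats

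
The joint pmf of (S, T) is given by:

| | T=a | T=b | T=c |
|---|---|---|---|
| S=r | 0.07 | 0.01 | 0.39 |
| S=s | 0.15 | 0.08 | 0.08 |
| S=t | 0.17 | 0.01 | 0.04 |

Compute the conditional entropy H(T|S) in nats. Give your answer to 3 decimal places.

Marginals: p(S) = (0.4700, 0.3100, 0.2200), p(T) = (0.3900, 0.1000, 0.5100).
H(T|S) = Σ p(S) · H(T|S=·).
  S=r: p=0.4700, H(T|S=r) = 0.5204
  S=s: p=0.3100, H(T|S=s) = 1.0504
  S=t: p=0.2200, H(T|S=t) = 0.6497
Weighted sum = 0.713 nats.

0.713 nats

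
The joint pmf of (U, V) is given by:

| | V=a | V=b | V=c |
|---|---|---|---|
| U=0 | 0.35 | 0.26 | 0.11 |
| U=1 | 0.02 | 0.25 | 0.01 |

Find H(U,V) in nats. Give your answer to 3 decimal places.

1.431 nats

H(U,V) = −Σ p(x,y)·ln p(x,y) over all 6 cells.
  cell (0,a): −0.35·ln0.35 = 0.3674
  cell (0,b): −0.26·ln0.26 = 0.3502
  cell (0,c): −0.11·ln0.11 = 0.2428
  cell (1,a): −0.02·ln0.02 = 0.0782
  cell (1,b): −0.25·ln0.25 = 0.3466
  cell (1,c): −0.01·ln0.01 = 0.0461
Sum = 1.431 nats.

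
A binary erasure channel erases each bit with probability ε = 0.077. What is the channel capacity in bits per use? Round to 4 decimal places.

Binary erasure channel: capacity C = 1 − ε.
C = 1 − 0.077 = 0.9230 bits per channel use.

0.9230 bits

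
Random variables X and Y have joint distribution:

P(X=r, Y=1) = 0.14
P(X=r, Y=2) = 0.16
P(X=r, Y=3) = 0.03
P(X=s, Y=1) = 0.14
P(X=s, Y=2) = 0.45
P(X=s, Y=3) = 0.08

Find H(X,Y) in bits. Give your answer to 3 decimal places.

2.179 bits

H(X,Y) = −Σ p(x,y)·log₂ p(x,y) over all 6 cells.
  cell (r,1): −0.14·log₂0.14 = 0.3971
  cell (r,2): −0.16·log₂0.16 = 0.4230
  cell (r,3): −0.03·log₂0.03 = 0.1518
  cell (s,1): −0.14·log₂0.14 = 0.3971
  cell (s,2): −0.45·log₂0.45 = 0.5184
  cell (s,3): −0.08·log₂0.08 = 0.2915
Sum = 2.179 bits.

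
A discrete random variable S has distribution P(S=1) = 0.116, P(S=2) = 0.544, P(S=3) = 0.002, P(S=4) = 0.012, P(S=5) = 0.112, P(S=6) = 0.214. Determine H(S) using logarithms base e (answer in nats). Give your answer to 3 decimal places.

1.222 nats

H(S) = −Σ p·ln p.
  −(0.116)·ln(0.116) = 0.2499
  −(0.544)·ln(0.544) = 0.3312
  −(0.002)·ln(0.002) = 0.0124
  −(0.012)·ln(0.012) = 0.0531
  −(0.112)·ln(0.112) = 0.2452
  −(0.214)·ln(0.214) = 0.3299
Sum: 0.2499 + 0.3312 + 0.0124 + 0.0531 + 0.2452 + 0.3299 = 1.222 nats.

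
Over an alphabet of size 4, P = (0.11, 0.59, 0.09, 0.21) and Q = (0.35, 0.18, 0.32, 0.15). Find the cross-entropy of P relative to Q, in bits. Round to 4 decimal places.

H(P,Q) = −Σ p·log₂ q.
  −0.11·log₂(0.35) = 0.16660
  −0.59·log₂(0.18) = 1.45962
  −0.09·log₂(0.32) = 0.14795
  −0.21·log₂(0.15) = 0.57476
H(P,Q) = 2.3489 bits.

2.3489 bits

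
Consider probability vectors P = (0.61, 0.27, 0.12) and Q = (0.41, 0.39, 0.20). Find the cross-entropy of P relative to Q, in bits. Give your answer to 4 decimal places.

1.4301 bits

H(P,Q) = −Σ p·log₂ q.
  −0.61·log₂(0.41) = 0.78465
  −0.27·log₂(0.39) = 0.36678
  −0.12·log₂(0.20) = 0.27863
H(P,Q) = 1.4301 bits.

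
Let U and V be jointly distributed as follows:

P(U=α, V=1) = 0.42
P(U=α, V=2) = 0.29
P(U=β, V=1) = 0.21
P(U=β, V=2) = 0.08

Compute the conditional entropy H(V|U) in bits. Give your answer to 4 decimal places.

0.9392 bits

Chain rule: H(V|U) = H(U,V) − H(U).
Marginals: p(U) = (0.7100, 0.2900), p(V) = (0.6300, 0.3700).
H(U,V) = 1.8079 bits; H(U) = 0.8687 bits.
H(V|U) = 1.8079 − 0.8687 = 0.9392 bits.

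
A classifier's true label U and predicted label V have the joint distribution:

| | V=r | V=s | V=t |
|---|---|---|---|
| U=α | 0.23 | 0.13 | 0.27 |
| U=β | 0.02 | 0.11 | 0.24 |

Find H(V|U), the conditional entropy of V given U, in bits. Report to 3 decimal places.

1.387 bits

Marginals: p(U) = (0.6300, 0.3700), p(V) = (0.2500, 0.2400, 0.5100).
H(V|U) = Σ p(U) · H(V|U=·).
  U=α: p=0.6300, H(V|U=α) = 1.5244
  U=β: p=0.3700, H(V|U=β) = 1.1529
Weighted sum = 1.387 bits.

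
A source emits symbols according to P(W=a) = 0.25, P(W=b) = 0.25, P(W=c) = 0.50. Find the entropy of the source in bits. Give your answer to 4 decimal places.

1.5000 bits

H(W) = −Σ p·log₂ p.
  −(0.25)·log₂(0.25) = 0.50000
  −(0.25)·log₂(0.25) = 0.50000
  −(0.50)·log₂(0.50) = 0.50000
Sum: 0.50000 + 0.50000 + 0.50000 = 1.5000 bits.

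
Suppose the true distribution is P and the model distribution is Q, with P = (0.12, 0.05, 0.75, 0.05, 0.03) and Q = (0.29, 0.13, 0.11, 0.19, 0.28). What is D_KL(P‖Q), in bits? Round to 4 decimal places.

D(P‖Q) = Σ p·log₂(p/q).
  0.12·log₂(0.12/0.29) = -0.15276
  0.05·log₂(0.05/0.13) = -0.06893
  0.75·log₂(0.75/0.11) = 2.07704
  0.05·log₂(0.05/0.19) = -0.09630
  0.03·log₂(0.03/0.28) = -0.09667
D(P‖Q) = 1.6624 bits.

1.6624 bits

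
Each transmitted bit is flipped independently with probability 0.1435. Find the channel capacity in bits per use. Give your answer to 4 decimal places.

0.4067 bits

Binary symmetric channel: C = 1 − h₂(ε) where h₂ is the binary entropy function.
h₂(0.1435) = −0.1435·log₂0.1435 − 0.8565·log₂0.8565 = 0.5933.
C = 1 − 0.5933 = 0.4067 bits per channel use.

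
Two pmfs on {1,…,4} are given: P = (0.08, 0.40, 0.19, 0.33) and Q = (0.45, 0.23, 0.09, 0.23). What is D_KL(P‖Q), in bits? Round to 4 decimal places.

0.4967 bits

D(P‖Q) = Σ p·log₂(p/q).
  0.08·log₂(0.08/0.45) = -0.19935
  0.40·log₂(0.40/0.23) = 0.31935
  0.19·log₂(0.19/0.09) = 0.20482
  0.33·log₂(0.33/0.23) = 0.17187
D(P‖Q) = 0.4967 bits.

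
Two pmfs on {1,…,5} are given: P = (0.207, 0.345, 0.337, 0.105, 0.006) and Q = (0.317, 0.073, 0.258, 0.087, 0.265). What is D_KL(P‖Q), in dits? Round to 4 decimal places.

D(P‖Q) = Σ p·log₁₀(p/q).
  0.207·log₁₀(0.207/0.317) = -0.03831
  0.345·log₁₀(0.345/0.073) = 0.23270
  0.337·log₁₀(0.337/0.258) = 0.03910
  0.105·log₁₀(0.105/0.087) = 0.00858
  0.006·log₁₀(0.006/0.265) = -0.00987
D(P‖Q) = 0.2322 dits.

0.2322 dits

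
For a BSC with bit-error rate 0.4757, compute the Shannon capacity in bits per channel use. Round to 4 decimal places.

Binary symmetric channel: C = 1 − h₂(ε) where h₂ is the binary entropy function.
h₂(0.4757) = −0.4757·log₂0.4757 − 0.5243·log₂0.5243 = 0.9983.
C = 1 − 0.9983 = 0.0017 bits per channel use.

0.0017 bits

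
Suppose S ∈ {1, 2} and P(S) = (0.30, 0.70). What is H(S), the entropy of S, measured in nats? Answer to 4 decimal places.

H(S) = −Σ p·ln p.
  −(0.30)·ln(0.30) = 0.36119
  −(0.70)·ln(0.70) = 0.24967
Sum: 0.36119 + 0.24967 = 0.6109 nats.

0.6109 nats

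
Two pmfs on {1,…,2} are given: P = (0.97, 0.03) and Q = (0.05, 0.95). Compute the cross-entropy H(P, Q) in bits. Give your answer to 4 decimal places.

4.1945 bits

H(P,Q) = −Σ p·log₂ q.
  −0.97·log₂(0.05) = 4.19227
  −0.03·log₂(0.95) = 0.00222
H(P,Q) = 4.1945 bits.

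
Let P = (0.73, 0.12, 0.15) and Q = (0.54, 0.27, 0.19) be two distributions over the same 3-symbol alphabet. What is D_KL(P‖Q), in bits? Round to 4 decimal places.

0.1260 bits

D(P‖Q) = Σ p·log₂(p/q).
  0.73·log₂(0.73/0.54) = 0.31750
  0.12·log₂(0.12/0.27) = -0.14039
  0.15·log₂(0.15/0.19) = -0.05116
D(P‖Q) = 0.1260 bits.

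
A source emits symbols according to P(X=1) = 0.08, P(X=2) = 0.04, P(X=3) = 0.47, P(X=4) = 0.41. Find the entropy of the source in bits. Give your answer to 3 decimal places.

1.517 bits

H(X) = −Σ p·log₂ p.
  −(0.08)·log₂(0.08) = 0.2915
  −(0.04)·log₂(0.04) = 0.1858
  −(0.47)·log₂(0.47) = 0.5120
  −(0.41)·log₂(0.41) = 0.5274
Sum: 0.2915 + 0.1858 + 0.5120 + 0.5274 = 1.517 bits.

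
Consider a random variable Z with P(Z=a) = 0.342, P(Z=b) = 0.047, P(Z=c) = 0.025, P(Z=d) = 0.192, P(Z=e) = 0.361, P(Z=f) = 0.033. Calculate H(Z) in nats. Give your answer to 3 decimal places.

1.400 nats

H(Z) = −Σ p·ln p.
  −(0.342)·ln(0.342) = 0.3669
  −(0.047)·ln(0.047) = 0.1437
  −(0.025)·ln(0.025) = 0.0922
  −(0.192)·ln(0.192) = 0.3168
  −(0.361)·ln(0.361) = 0.3678
  −(0.033)·ln(0.033) = 0.1126
Sum: 0.3669 + 0.1437 + 0.0922 + 0.3168 + 0.3678 + 0.1126 = 1.400 nats.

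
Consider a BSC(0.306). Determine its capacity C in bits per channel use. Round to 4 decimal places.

0.1115 bits

Binary symmetric channel: C = 1 − h₂(ε) where h₂ is the binary entropy function.
h₂(0.306) = −0.306·log₂0.306 − 0.694·log₂0.694 = 0.8885.
C = 1 − 0.8885 = 0.1115 bits per channel use.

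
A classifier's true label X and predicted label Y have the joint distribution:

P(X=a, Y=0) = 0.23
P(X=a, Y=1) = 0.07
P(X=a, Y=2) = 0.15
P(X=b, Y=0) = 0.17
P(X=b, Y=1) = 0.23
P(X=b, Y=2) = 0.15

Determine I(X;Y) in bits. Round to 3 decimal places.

Marginals: p(X) = (0.4500, 0.5500), p(Y) = (0.4000, 0.3000, 0.3000).
I(X;Y) = H(X) + H(Y) − H(X,Y).
H(X) = 0.9928, H(Y) = 1.5710, H(X,Y) = 2.4996.
I(X;Y) = 0.9928 + 1.5710 − 2.4996 = 0.064 bits.

0.064 bits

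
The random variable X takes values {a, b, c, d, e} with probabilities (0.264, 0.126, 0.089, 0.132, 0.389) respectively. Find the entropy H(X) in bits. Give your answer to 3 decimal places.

2.110 bits

H(X) = −Σ p·log₂ p.
  −(0.264)·log₂(0.264) = 0.5072
  −(0.126)·log₂(0.126) = 0.3766
  −(0.089)·log₂(0.089) = 0.3106
  −(0.132)·log₂(0.132) = 0.3856
  −(0.389)·log₂(0.389) = 0.5299
Sum: 0.5072 + 0.3766 + 0.3106 + 0.3856 + 0.5299 = 2.110 bits.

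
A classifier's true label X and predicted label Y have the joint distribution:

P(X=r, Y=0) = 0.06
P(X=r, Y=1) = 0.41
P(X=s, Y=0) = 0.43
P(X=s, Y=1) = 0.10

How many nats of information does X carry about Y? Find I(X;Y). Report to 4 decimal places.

Marginals: p(X) = (0.4700, 0.5300), p(Y) = (0.4900, 0.5100).
I(X;Y) = Σ p(x,y)·ln[p(x,y)/(p(x)p(y))].
  (r,0): 0.06·ln(0.2605) = -0.08070
  (r,1): 0.41·ln(1.7105) = 0.22008
  (s,0): 0.43·ln(1.6558) = 0.21683
  (s,1): 0.10·ln(0.3700) = -0.09944
Sum = 0.2568 nats.

0.2568 nats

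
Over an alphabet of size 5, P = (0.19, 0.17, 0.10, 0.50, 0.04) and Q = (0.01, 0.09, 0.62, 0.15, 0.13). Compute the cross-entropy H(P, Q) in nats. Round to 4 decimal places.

H(P,Q) = −Σ p·ln q.
  −0.19·ln(0.01) = 0.87498
  −0.17·ln(0.09) = 0.40935
  −0.10·ln(0.62) = 0.04780
  −0.50·ln(0.15) = 0.94856
  −0.04·ln(0.13) = 0.08161
H(P,Q) = 2.3623 nats.

2.3623 nats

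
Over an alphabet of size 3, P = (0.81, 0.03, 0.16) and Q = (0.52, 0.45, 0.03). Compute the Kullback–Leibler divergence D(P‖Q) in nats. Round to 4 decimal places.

0.5456 nats

D(P‖Q) = Σ p·ln(p/q).
  0.81·ln(0.81/0.52) = 0.35900
  0.03·ln(0.03/0.45) = -0.08124
  0.16·ln(0.16/0.03) = 0.26784
D(P‖Q) = 0.5456 nats.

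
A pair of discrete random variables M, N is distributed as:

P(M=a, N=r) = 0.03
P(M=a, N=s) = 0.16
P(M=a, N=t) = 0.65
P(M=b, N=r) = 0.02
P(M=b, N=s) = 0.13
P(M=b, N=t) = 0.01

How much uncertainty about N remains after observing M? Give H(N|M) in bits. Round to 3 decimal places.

Marginals: p(M) = (0.8400, 0.1600), p(N) = (0.0500, 0.2900, 0.6600).
H(N|M) = Σ p(M) · H(N|M=·).
  M=a: p=0.8400, H(N|M=a) = 0.9136
  M=b: p=0.1600, H(N|M=b) = 0.8684
Weighted sum = 0.906 bits.

0.906 bits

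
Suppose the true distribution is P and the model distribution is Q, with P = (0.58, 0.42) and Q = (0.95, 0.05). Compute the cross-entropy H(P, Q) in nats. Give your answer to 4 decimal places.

1.2880 nats

H(P,Q) = −Σ p·ln q.
  −0.58·ln(0.95) = 0.02975
  −0.42·ln(0.05) = 1.25821
H(P,Q) = 1.2880 nats.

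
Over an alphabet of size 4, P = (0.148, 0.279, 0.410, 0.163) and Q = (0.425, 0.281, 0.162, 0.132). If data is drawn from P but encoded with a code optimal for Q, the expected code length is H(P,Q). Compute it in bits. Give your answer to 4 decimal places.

H(P,Q) = −Σ p·log₂ q.
  −0.148·log₂(0.425) = 0.18270
  −0.279·log₂(0.281) = 0.51095
  −0.410·log₂(0.162) = 1.07663
  −0.163·log₂(0.132) = 0.47619
H(P,Q) = 2.2465 bits.

2.2465 bits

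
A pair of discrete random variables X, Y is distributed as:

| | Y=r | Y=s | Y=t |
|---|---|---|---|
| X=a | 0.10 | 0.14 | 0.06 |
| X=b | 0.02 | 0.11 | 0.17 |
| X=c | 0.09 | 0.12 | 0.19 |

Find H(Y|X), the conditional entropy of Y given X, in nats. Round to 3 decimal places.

Chain rule: H(Y|X) = H(X,Y) − H(X).
Marginals: p(X) = (0.3000, 0.3000, 0.4000), p(Y) = (0.2100, 0.3700, 0.4200).
H(X,Y) = 2.0833 nats; H(X) = 1.0889 nats.
H(Y|X) = 2.0833 − 1.0889 = 0.994 nats.

0.994 nats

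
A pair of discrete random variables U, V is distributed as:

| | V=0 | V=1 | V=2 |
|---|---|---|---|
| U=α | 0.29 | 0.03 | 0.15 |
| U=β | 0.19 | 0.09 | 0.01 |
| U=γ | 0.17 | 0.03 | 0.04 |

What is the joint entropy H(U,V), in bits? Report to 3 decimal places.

2.687 bits

H(U,V) = −Σ p(x,y)·log₂ p(x,y) over all 9 cells.
  cell (α,0): −0.29·log₂0.29 = 0.5179
  cell (α,1): −0.03·log₂0.03 = 0.1518
  cell (α,2): −0.15·log₂0.15 = 0.4105
  cell (β,0): −0.19·log₂0.19 = 0.4552
  cell (β,1): −0.09·log₂0.09 = 0.3127
  cell (β,2): −0.01·log₂0.01 = 0.0664
  cell (γ,0): −0.17·log₂0.17 = 0.4346
  cell (γ,1): −0.03·log₂0.03 = 0.1518
  cell (γ,2): −0.04·log₂0.04 = 0.1858
Sum = 2.687 bits.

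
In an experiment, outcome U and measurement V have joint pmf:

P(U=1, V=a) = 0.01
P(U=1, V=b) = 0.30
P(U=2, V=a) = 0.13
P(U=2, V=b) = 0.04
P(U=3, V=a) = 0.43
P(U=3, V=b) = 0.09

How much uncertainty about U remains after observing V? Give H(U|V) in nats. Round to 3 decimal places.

0.698 nats

Chain rule: H(U|V) = H(U,V) − H(V).
Marginals: p(U) = (0.3100, 0.1700, 0.5200), p(V) = (0.5700, 0.4300).
H(U,V) = 1.3808 nats; H(V) = 0.6833 nats.
H(U|V) = 1.3808 − 0.6833 = 0.698 nats.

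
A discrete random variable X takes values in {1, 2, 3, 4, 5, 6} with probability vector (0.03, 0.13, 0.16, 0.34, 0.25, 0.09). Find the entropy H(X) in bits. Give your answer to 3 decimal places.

H(X) = −Σ p·log₂ p.
  −(0.03)·log₂(0.03) = 0.1518
  −(0.13)·log₂(0.13) = 0.3826
  −(0.16)·log₂(0.16) = 0.4230
  −(0.34)·log₂(0.34) = 0.5292
  −(0.25)·log₂(0.25) = 0.5000
  −(0.09)·log₂(0.09) = 0.3127
Sum: 0.1518 + 0.3826 + 0.4230 + 0.5292 + 0.5000 + 0.3127 = 2.299 bits.

2.299 bits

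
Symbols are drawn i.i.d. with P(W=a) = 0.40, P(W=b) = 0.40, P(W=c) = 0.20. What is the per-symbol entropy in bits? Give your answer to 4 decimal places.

H(W) = −Σ p·log₂ p.
  −(0.40)·log₂(0.40) = 0.52877
  −(0.40)·log₂(0.40) = 0.52877
  −(0.20)·log₂(0.20) = 0.46439
Sum: 0.52877 + 0.52877 + 0.46439 = 1.5219 bits.

1.5219 bits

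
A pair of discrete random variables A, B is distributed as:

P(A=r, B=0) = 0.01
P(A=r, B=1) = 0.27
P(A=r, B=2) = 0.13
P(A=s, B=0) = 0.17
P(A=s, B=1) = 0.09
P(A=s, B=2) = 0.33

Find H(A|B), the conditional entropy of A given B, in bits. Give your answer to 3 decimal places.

0.743 bits

Chain rule: H(A|B) = H(A,B) − H(B).
Marginals: p(A) = (0.4100, 0.5900), p(B) = (0.1800, 0.3600, 0.4600).
H(A,B) = 2.2342 bits; H(B) = 1.4913 bits.
H(A|B) = 2.2342 − 1.4913 = 0.743 bits.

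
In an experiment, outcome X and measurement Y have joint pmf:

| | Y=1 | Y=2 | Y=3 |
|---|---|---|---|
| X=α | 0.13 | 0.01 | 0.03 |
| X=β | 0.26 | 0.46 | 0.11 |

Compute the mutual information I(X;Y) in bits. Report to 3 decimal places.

Marginals: p(X) = (0.1700, 0.8300), p(Y) = (0.3900, 0.4700, 0.1400).
I(X;Y) = H(X) + H(Y) − H(X,Y).
H(X) = 0.6577, H(Y) = 1.4389, H(X,Y) = 1.9718.
I(X;Y) = 0.6577 + 1.4389 − 1.9718 = 0.125 bits.

0.125 bits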